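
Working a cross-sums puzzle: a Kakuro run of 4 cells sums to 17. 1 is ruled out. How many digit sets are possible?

4 distinct digits from 1–9 sum between 10 and 30.
Dropping sets that contain 1.
Enumerating: {2,3,4,8}, {2,3,5,7}, {2,4,5,6}.

3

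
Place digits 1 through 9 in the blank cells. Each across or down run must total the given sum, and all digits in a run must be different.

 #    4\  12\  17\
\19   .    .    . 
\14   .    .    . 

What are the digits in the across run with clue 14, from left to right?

1 5 8

4 in 2 cells must be {1,3}; 17 in 2 cells must be {8,9}.
The 19 across and the 4 down share only 3, so R1C1 = 3.
Given what's placed, R1C3 must be 9 to fit the 19 across and 17 down.
R2C1 = 4 − 3 = 1 completes the 4 down.
R2C3 = 17 − 9 = 8 completes the 17 down.
R1C2 = 19 − 12 = 7 completes the 19 across.
R2C2 = 14 − 9 = 5 completes the 14 across.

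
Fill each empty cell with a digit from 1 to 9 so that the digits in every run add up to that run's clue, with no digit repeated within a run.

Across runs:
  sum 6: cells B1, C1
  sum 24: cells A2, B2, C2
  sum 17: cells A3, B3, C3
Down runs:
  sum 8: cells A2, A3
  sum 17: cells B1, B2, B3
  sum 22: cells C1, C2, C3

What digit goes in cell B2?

9

24 in 3 cells must be {7,8,9}.
Only 5 fits C1 under both its across sum 6 and down sum 22.
The 24 across and the 8 down share only 7, so A2 = 7.
A3 = 8 − 7 = 1 completes the 8 down.
C3 = 9: the only remaining digit allowed by both the 17 across and the 22 down.
B1 = 6 − 5 = 1 completes the 6 across.
Given what's placed, B2 must be 9 to fit the 24 across and 17 down.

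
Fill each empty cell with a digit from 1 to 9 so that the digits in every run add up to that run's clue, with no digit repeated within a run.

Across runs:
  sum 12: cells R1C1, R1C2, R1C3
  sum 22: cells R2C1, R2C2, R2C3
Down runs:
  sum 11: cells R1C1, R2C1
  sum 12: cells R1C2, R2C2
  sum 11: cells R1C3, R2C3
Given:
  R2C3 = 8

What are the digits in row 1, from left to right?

2, 7, 3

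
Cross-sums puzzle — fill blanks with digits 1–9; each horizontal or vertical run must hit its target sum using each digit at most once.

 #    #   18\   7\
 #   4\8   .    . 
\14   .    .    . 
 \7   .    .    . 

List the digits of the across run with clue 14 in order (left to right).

7 in 3 cells must be {1,2,4}; 4 in 2 cells must be {1,3}.
Only 1 fits R3C1 under both its across sum 7 and down sum 4.
R2C1 = 4 − 1 = 3 completes the 4 down.
Nothing is forced directly, so branch on R2C3, whose candidates are 2 or 4. If R2C3 = 4: that forces R2C2 = 7, R3C2 = 2, after which R3C3 would have to be in {4} for the 7 across but in {1,2} for the 7 down — contradiction. So R2C3 = 2.
R1C3 = 1: the only remaining digit allowed by both the 8 across and the 7 down.
R2C2 = 14 − 5 = 9 completes the 14 across.

3 9 2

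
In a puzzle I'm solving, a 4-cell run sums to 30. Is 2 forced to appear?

The only way to make 30 from 4 distinct digits is {6,7,8,9}, which does not contain 2.

No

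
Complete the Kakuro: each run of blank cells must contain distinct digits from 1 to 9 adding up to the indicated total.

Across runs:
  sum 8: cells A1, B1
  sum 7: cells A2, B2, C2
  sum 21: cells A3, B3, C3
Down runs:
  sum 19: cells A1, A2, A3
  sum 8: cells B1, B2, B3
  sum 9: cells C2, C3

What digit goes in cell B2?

1

7 in 3 cells must be {1,2,4}.
Nothing is forced directly, so branch on A2, whose candidates are 2 or 4. If A2 = 2: then A1 would have to be in {1,2,3,5,6,7} for the 8 across but in {8,9} for the 19 down — contradiction. So A2 = 4.
Nothing is forced directly, so branch on B2, whose candidates are 1 or 2. If B2 = 2: that forces C2 = 1, B3 = 5, after which C3 would have to be in {7,9} for the 21 across but in {8} for the 9 down — contradiction. So B2 = 1.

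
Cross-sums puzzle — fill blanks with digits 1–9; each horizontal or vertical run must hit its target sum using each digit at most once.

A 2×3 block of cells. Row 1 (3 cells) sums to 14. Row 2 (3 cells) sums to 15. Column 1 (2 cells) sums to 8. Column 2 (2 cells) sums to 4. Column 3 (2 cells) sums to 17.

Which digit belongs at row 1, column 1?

2

4 in 2 cells must be {1,3}; 17 in 2 cells must be {8,9}.
Nothing is forced directly, so branch on (1,3), whose candidates are 8 or 9. If (1,3) = 8: that forces (1,2) = 1, (2,2) = 3, after which (2,3) would have to be in {4,5,7,8} for the 15 across but in {9} for the 17 down — contradiction. So (1,3) = 9.
(2,3) = 17 − 9 = 8 completes the 17 down.
Nothing is forced directly, so branch on (1,2), whose candidates are 1 or 3. If (1,2) = 1: then (1,1) would have to be in {4} for the 14 across but in {1,2,3,5,6,7} for the 8 down — contradiction. So (1,2) = 3.
(1,1) = 14 − 12 = 2 completes the 14 across.
(2,1) = 8 − 2 = 6 completes the 8 down.
(2,2) = 15 − 14 = 1 completes the 15 across.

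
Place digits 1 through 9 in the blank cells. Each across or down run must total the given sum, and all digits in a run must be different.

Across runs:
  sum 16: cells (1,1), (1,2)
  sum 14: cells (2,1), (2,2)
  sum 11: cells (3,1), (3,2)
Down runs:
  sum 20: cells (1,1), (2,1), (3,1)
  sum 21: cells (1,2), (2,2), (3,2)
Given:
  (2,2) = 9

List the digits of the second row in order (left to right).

5 9

16 in 2 cells must be {7,9}.
(1,2) = 7: the only remaining digit allowed by both the 16 across and the 21 down.
(2,1) = 14 − 9 = 5 completes the 14 across.
(3,2) = 21 − 16 = 5 completes the 21 down.
(1,1) = 16 − 7 = 9 completes the 16 across.
(3,1) = 11 − 5 = 6 completes the 11 across.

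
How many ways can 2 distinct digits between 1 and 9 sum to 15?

2

2 distinct digits from 1–9 sum between 3 and 17.
Enumerating: {6,9}, {7,8}.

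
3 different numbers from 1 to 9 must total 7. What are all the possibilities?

{1,2,4}

3 distinct digits from 1–9 sum between 6 and 24.
Only one set works: {1,2,4}.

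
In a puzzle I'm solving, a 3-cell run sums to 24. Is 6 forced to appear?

No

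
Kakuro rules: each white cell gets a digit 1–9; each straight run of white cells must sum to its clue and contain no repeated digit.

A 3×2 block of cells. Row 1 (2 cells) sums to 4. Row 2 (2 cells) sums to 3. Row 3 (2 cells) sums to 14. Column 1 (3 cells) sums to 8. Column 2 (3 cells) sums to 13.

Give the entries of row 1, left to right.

4 in 2 cells must be {1,3}; 3 in 2 cells must be {1,2}.
The 14 across and the 8 down share only 5, so (3,1) = 5.
(3,2) = 14 − 5 = 9 completes the 14 across.
Given what's placed, (1,1) must be 1 to fit the 4 across and 8 down.
(1,2) = 4 − 1 = 3 completes the 4 across.
(2,1) = 8 − 6 = 2 completes the 8 down.
(2,2) = 3 − 2 = 1 completes the 3 across.

1, 3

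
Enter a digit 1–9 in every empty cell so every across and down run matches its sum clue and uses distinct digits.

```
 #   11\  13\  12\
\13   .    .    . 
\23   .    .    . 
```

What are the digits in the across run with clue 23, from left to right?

9, 6, 8

23 in 3 cells must be {6,8,9}.
Nothing is forced directly, so branch on R2C1, whose candidates are 6 or 8 or 9. If R2C1 = 6: that forces R1C1 = 5, R1C3 = 7, after which R2C3 would have to be in {8,9} for the 23 across but in {5} for the 12 down — contradiction. If R2C1 = 8: that forces R1C1 = 3, R2C3 = 9, after which R1C3 would have to be in {1,2,4,6,8,9} for the 13 across but in {3} for the 12 down — contradiction. So R2C1 = 9.
R1C1 = 11 − 9 = 2 completes the 11 down.
Given what's placed, R2C3 must be 8 to fit the 23 across and 12 down.
R1C3 = 12 − 8 = 4 completes the 12 down.
R2C2 = 23 − 17 = 6 completes the 23 across.
R1C2 = 13 − 6 = 7 completes the 13 across.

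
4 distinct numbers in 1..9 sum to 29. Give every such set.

4 distinct digits from 1–9 sum between 10 and 30.
Only one set works: {5,7,8,9}.

{5,7,8,9}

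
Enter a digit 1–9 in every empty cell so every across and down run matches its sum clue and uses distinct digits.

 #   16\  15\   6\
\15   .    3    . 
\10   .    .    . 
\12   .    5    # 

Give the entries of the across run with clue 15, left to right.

R2C2 = 15 − 8 = 7 completes the 15 down.
R3C1 = 12 − 5 = 7 completes the 12 across.
Given what's placed, R2C1 must be 1 to fit the 10 across and 16 down.
R2C3 = 10 − 8 = 2 completes the 10 across.
R1C1 = 16 − 8 = 8 completes the 16 down.
R1C3 = 15 − 11 = 4 completes the 15 across.

8 3 4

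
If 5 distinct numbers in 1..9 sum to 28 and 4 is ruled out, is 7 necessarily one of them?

Counterexample: {2,3,6,8,9} sums to 28 under that restriction without using 7.

No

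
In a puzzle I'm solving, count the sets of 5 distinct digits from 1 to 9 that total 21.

5 distinct digits from 1–9 sum between 15 and 35.

8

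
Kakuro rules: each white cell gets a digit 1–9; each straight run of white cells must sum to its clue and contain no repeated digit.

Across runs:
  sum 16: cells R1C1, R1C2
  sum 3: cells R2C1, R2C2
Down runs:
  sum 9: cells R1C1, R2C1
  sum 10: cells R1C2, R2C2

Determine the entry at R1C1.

7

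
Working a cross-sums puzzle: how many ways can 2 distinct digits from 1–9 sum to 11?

4

2 distinct digits from 1–9 sum between 3 and 17.
Enumerating: {2,9}, {3,8}, {4,7}, {5,6}.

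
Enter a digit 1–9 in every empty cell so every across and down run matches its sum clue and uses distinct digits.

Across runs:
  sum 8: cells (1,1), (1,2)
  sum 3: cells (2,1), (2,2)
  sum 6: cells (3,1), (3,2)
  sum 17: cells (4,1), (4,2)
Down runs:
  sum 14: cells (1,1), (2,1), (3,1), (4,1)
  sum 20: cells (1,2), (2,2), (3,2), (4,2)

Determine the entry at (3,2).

4

3 in 2 cells must be {1,2}; 17 in 2 cells must be {8,9}.
Only 8 fits (4,1) under both its across sum 17 and down sum 14.
(4,2) = 17 − 8 = 9 completes the 17 across.
Nothing is forced directly, so branch on (2,1), whose candidates are 1 or 2. If (2,1) = 2: that forces (2,2) = 1, (3,1) = 1, after which (3,2) would have to be in {5} for the 6 across but in {2,3,4,6,7,8} for the 20 down — contradiction. So (2,1) = 1.
(2,2) = 3 − 1 = 2 completes the 3 across.
(3,1) = 2: the only remaining digit allowed by both the 6 across and the 14 down.
(3,2) = 6 − 2 = 4 completes the 6 across.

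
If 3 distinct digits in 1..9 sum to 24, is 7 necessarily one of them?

Yes

The only way to make 24 from 3 distinct digits is {7,8,9}, which contains 7.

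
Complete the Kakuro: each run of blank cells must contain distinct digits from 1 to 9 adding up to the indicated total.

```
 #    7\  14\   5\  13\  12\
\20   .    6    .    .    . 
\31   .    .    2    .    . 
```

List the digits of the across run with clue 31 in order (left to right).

5, 8, 2, 9, 7

R1C3 = 5 − 2 = 3 completes the 5 down.
Given what's placed, R2C1 must be 5 to fit the 31 across and 7 down.
R2C2 = 14 − 6 = 8 completes the 14 down.
R1C1 = 7 − 5 = 2 completes the 7 down.
Nothing is forced directly, so branch on R2C4, whose candidates are 7 or 9. If R2C4 = 7: then R1C4 would have to be in {1,4,5,8} for the 20 across but in {6} for the 13 down — contradiction. So R2C4 = 9.
R1C4 = 13 − 9 = 4 completes the 13 down.
R1C5 = 20 − 15 = 5 completes the 20 across.
R2C5 = 31 − 24 = 7 completes the 31 across.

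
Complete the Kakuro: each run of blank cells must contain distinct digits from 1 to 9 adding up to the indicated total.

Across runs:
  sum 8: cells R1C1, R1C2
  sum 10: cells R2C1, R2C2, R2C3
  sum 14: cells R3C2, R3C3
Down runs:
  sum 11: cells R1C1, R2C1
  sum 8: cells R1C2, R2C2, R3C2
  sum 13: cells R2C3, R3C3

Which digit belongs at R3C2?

5

The 14 across and the 8 down share only 5, so R3C2 = 5.
R3C3 = 14 − 5 = 9 completes the 14 across.
R2C3 = 13 − 9 = 4 completes the 13 down.
R2C1 = 5: the only remaining digit allowed by both the 10 across and the 11 down.
R2C2 = 10 − 9 = 1 completes the 10 across.
R1C1 = 11 − 5 = 6 completes the 11 down.
R1C2 = 8 − 6 = 2 completes the 8 across.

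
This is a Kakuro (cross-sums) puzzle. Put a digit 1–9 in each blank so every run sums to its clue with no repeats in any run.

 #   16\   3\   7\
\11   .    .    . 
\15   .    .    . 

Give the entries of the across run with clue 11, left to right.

7, 1, 3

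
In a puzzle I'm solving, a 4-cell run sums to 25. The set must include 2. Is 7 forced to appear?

No

The only way to make 25 from 4 distinct digits under that restriction is {2,6,8,9}, which does not contain 7.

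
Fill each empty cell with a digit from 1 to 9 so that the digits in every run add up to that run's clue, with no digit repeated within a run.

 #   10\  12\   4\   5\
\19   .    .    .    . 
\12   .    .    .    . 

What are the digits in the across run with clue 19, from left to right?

8 7 3 1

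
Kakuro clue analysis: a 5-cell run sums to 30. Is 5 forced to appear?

Counterexample: {2,4,7,8,9} sums to 30 without using 5.

No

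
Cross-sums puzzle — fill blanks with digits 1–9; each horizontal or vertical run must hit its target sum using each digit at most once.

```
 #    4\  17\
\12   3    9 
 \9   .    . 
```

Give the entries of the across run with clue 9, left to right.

4 in 2 cells must be {1,3}; 17 in 2 cells must be {8,9}.
R2C1 = 4 − 3 = 1 completes the 4 down.
R2C2 = 9 − 1 = 8 completes the 9 across.

1, 8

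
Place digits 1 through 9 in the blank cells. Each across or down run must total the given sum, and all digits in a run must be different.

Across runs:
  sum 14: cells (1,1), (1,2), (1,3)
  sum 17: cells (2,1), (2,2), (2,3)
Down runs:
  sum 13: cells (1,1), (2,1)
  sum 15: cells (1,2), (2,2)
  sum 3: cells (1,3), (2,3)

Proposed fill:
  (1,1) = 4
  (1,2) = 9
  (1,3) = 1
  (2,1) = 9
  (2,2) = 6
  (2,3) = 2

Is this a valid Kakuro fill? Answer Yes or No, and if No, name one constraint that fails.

Yes

Across: 4+9+1=14; 9+6+2=17. Down: 4+9=13; 9+6=15; 1+2=3. No digit repeats within any run.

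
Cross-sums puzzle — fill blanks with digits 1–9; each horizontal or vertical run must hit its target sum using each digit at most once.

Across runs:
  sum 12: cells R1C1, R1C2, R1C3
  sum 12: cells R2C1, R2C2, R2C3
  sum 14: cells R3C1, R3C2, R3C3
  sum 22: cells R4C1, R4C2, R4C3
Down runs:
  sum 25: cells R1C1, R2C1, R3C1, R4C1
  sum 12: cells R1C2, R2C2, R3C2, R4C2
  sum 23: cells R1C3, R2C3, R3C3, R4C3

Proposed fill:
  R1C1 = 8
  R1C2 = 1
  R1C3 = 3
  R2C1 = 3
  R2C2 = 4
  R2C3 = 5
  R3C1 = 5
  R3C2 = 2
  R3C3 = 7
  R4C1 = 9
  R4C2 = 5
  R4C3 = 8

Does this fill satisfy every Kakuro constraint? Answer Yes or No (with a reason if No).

Across: 8+1+3=12; 3+4+5=12; 5+2+7=14; 9+5+8=22. Down: 8+3+5+9=25; 1+4+2+5=12; 3+5+7+8=23. No digit repeats within any run.

Yes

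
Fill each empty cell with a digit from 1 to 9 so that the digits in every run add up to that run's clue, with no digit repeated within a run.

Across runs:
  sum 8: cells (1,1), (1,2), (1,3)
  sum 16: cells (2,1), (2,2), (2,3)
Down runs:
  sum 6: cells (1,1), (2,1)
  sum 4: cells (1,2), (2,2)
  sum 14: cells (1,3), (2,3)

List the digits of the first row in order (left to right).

4 in 2 cells must be {1,3}.
The 8 across and the 14 down share only 5, so (1,3) = 5.
(2,3) = 14 − 5 = 9 completes the 14 down.
Given what's placed, (1,2) must be 1 to fit the 8 across and 4 down.
(2,2) = 4 − 1 = 3 completes the 4 down.
(1,1) = 8 − 6 = 2 completes the 8 across.
(2,1) = 16 − 12 = 4 completes the 16 across.

2 1 5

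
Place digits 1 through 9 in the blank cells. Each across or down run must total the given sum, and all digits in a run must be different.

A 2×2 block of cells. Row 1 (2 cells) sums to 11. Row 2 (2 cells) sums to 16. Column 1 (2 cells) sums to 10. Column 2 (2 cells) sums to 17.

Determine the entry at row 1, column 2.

16 in 2 cells must be {7,9}; 17 in 2 cells must be {8,9}.
The 16 across and the 17 down share only 9, so (2,2) = 9.
(1,2) = 17 − 9 = 8 completes the 17 down.
(2,1) = 16 − 9 = 7 completes the 16 across.
(1,1) = 11 − 8 = 3 completes the 11 across.

8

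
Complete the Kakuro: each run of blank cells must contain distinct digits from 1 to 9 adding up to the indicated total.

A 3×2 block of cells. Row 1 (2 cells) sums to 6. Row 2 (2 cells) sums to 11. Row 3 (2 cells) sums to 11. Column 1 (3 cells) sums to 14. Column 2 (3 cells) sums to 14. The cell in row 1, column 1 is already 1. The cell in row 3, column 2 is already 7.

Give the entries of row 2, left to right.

(1,2) = 6 − 1 = 5 completes the 6 across.
(2,2) = 14 − 12 = 2 completes the 14 down.
(3,1) = 11 − 7 = 4 completes the 11 across.
(2,1) = 11 − 2 = 9 completes the 11 across.

9, 2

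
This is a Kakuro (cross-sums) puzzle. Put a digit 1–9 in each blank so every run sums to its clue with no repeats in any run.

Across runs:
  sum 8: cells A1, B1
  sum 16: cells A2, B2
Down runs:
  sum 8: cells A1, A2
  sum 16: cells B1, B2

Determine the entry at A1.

16 in 2 cells must be {7,9}.
The 8 across and the 16 down share only 7, so B1 = 7.
The 16 across and the 8 down share only 7, so A2 = 7.
B2 = 16 − 7 = 9 completes the 16 across.
A1 = 8 − 7 = 1 completes the 8 across.

1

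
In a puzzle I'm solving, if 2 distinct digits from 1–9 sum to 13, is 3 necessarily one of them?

No

Counterexample: {4,9} sums to 13 without using 3.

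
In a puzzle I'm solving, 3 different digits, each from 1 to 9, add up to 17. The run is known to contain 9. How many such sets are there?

3

3 distinct digits from 1–9 sum between 6 and 24.
Keeping only sets containing 9.
Enumerating: {1,7,9}, {2,6,9}, {3,5,9}.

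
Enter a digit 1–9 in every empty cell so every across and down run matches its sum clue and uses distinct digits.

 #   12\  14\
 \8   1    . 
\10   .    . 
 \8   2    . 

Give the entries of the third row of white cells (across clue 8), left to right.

2 6

R1C2 = 8 − 1 = 7 completes the 8 across.
R2C1 = 12 − 3 = 9 completes the 12 down.
R2C2 = 10 − 9 = 1 completes the 10 across.
R3C2 = 8 − 2 = 6 completes the 8 across.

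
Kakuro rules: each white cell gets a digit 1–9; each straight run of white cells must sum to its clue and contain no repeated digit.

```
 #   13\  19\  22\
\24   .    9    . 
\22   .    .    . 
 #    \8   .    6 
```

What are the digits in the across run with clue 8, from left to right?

2 6

24 in 3 cells must be {7,8,9}.
R1C3 = 7: the only remaining digit allowed by both the 24 across and the 22 down.
R2C3 = 22 − 13 = 9 completes the 22 down.
R3C2 = 8 − 6 = 2 completes the 8 across.
R1C1 = 24 − 16 = 8 completes the 24 across.
R2C1 = 13 − 8 = 5 completes the 13 down.
R2C2 = 22 − 14 = 8 completes the 22 across.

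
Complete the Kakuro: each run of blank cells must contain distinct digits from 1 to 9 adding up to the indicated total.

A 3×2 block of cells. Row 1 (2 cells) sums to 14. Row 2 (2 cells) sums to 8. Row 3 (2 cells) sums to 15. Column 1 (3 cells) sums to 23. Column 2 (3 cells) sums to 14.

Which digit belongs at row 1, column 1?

9

23 in 3 cells must be {6,8,9}.
The 8 across and the 23 down share only 6, so (2,1) = 6.
(2,2) = 8 − 6 = 2 completes the 8 across.
Nothing is forced directly, so branch on (1,1), whose candidates are 8 or 9. If (1,1) = 8: then (1,2) would have to be in {6} for the 14 across but in {3,4,5,7,8,9} for the 14 down — contradiction. So (1,1) = 9.
(1,2) = 14 − 9 = 5 completes the 14 across.
(3,1) = 23 − 15 = 8 completes the 23 down.
(3,2) = 15 − 8 = 7 completes the 15 across.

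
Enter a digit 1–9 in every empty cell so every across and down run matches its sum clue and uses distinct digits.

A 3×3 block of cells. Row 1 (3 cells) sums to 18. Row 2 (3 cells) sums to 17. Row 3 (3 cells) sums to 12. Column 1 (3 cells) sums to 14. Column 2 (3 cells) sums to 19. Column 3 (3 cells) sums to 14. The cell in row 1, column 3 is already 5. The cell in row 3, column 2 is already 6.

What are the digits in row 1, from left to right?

9, 4, 5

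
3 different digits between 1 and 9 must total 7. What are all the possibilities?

{1,2,4}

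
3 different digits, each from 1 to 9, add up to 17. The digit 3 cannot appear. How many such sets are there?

5

3 distinct digits from 1–9 sum between 6 and 24.
Dropping sets that contain 3.
Enumerating: {1,7,9}, {2,6,9}, {2,7,8}, {4,5,8}, {4,6,7}.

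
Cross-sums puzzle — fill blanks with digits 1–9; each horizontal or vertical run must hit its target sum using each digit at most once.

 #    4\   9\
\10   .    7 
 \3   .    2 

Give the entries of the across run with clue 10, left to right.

3 in 2 cells must be {1,2}; 4 in 2 cells must be {1,3}.
R1C1 = 10 − 7 = 3 completes the 10 across.
R2C1 = 3 − 2 = 1 completes the 3 across.

3, 7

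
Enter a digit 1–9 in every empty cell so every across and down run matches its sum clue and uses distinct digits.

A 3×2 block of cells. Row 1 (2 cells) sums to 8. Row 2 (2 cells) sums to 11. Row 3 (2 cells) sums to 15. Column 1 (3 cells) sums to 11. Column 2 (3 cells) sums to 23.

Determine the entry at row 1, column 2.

6

23 in 3 cells must be {6,8,9}.
The 8 across and the 23 down share only 6, so (1,2) = 6.
(1,1) = 8 − 6 = 2 completes the 8 across.
Nothing is forced directly, so branch on (2,2), whose candidates are 8 or 9. If (2,2) = 9: then (2,1) would have to be in {2} for the 11 across but in {1,3,4,5,6,8} for the 11 down — contradiction. So (2,2) = 8.
(2,1) = 11 − 8 = 3 completes the 11 across.
(3,1) = 11 − 5 = 6 completes the 11 down.
(3,2) = 15 − 6 = 9 completes the 15 across.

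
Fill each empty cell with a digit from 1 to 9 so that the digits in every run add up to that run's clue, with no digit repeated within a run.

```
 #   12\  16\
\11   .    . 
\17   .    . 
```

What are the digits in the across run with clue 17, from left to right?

8, 9

17 in 2 cells must be {8,9}; 16 in 2 cells must be {7,9}.
The 17 across and the 16 down share only 9, so R2C2 = 9.
R1C2 = 16 − 9 = 7 completes the 16 down.
R2C1 = 17 − 9 = 8 completes the 17 across.
R1C1 = 11 − 7 = 4 completes the 11 across.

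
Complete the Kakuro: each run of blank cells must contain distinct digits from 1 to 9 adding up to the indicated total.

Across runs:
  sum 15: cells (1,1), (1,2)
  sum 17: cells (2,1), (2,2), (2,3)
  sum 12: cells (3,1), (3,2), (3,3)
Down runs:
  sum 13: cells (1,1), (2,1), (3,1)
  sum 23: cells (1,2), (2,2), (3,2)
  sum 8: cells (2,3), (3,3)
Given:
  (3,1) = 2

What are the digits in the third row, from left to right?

2, 9, 1

23 in 3 cells must be {6,8,9}.
Nothing is forced directly, so branch on (3,2), whose candidates are 6 or 9. If (3,2) = 6: then (3,3) would have to be in {4} for the 12 across but in {1,2,3,5,6,7} for the 8 down — contradiction. So (3,2) = 9.
(3,3) = 12 − 11 = 1 completes the 12 across.
(2,3) = 8 − 1 = 7 completes the 8 down.
Nothing is forced directly, so branch on (1,2), whose candidates are 6 or 8. If (1,2) = 6: then (1,1) would have to be in {9} for the 15 across but in {3,4,5,6,7,8} for the 13 down — contradiction. So (1,2) = 8.
(1,1) = 15 − 8 = 7 completes the 15 across.
(2,1) = 13 − 9 = 4 completes the 13 down.
(2,2) = 17 − 11 = 6 completes the 17 across.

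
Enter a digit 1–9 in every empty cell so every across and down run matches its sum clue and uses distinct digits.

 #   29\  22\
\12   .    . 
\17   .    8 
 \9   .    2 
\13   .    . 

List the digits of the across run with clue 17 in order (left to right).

17 in 2 cells must be {8,9}; 29 in 4 cells must be {5,7,8,9}.
R2C1 = 17 − 8 = 9 completes the 17 across.
R3C1 = 9 − 2 = 7 completes the 9 across.
Nothing is forced directly, so branch on R1C1, whose candidates are 5 or 8. If R1C1 = 8: then R1C2 would have to be in {4} for the 12 across but in {3,5,7,9} for the 22 down — contradiction. So R1C1 = 5.
R1C2 = 12 − 5 = 7 completes the 12 across.
R4C1 = 29 − 21 = 8 completes the 29 down.
R4C2 = 13 − 8 = 5 completes the 13 across.

9 8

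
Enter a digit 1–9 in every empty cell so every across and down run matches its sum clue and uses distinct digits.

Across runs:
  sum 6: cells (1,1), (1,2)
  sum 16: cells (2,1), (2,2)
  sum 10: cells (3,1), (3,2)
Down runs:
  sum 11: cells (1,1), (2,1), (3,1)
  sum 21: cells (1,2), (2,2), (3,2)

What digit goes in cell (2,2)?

9

16 in 2 cells must be {7,9}.
The 16 across and the 11 down share only 7, so (2,1) = 7.
(2,2) = 16 − 7 = 9 completes the 16 across.
Given what's placed, (1,1) must be 1 to fit the 6 across and 11 down.
(1,2) = 6 − 1 = 5 completes the 6 across.
(3,1) = 11 − 8 = 3 completes the 11 down.
(3,2) = 10 − 3 = 7 completes the 10 across.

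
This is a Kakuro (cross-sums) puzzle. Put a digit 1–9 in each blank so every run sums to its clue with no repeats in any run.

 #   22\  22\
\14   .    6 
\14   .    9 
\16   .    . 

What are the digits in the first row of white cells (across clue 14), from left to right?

16 in 2 cells must be {7,9}.
R1C1 = 14 − 6 = 8 completes the 14 across.
R2C1 = 14 − 9 = 5 completes the 14 across.
R3C1 = 22 − 13 = 9 completes the 22 down.
R3C2 = 16 − 9 = 7 completes the 16 across.

8 6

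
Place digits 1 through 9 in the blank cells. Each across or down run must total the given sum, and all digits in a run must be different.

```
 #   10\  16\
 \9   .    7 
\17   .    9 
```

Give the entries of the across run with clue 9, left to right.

2 7

17 in 2 cells must be {8,9}; 16 in 2 cells must be {7,9}.
R1C1 = 9 − 7 = 2 completes the 9 across.
R2C1 = 17 − 9 = 8 completes the 17 across.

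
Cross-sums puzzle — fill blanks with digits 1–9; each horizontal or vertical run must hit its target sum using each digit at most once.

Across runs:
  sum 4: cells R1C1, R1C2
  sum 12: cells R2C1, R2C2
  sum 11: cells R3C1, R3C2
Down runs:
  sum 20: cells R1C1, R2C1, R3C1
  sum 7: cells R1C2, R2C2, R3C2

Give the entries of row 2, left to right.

4 in 2 cells must be {1,3}; 7 in 3 cells must be {1,2,4}.
The 4 across and the 20 down share only 3, so R1C1 = 3.
R1C2 = 4 − 3 = 1 completes the 4 across.
Given what's placed, R2C2 must be 4 to fit the 12 across and 7 down.
R3C2 = 7 − 5 = 2 completes the 7 down.
R2C1 = 12 − 4 = 8 completes the 12 across.
R3C1 = 11 − 2 = 9 completes the 11 across.

8, 4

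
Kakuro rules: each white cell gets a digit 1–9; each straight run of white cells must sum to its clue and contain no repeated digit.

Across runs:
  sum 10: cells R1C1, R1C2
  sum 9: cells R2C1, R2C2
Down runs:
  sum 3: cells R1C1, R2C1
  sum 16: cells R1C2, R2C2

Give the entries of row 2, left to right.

2 7

3 in 2 cells must be {1,2}; 16 in 2 cells must be {7,9}.
The 9 across and the 16 down share only 7, so R2C2 = 7.
R1C2 = 16 − 7 = 9 completes the 16 down.
R2C1 = 9 − 7 = 2 completes the 9 across.
R1C1 = 10 − 9 = 1 completes the 10 across.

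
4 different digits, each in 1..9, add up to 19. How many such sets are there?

4 distinct digits from 1–9 sum between 10 and 30.

11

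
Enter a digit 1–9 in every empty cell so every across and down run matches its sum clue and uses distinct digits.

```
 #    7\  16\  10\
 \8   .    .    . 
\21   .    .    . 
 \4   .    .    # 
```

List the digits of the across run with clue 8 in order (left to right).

4 in 2 cells must be {1,3}; 7 in 3 cells must be {1,2,4}.
Only 4 fits R2C1 under both its across sum 21 and down sum 7.
Given what's placed, R3C1 must be 1 to fit the 4 across and 7 down.
R3C2 = 4 − 1 = 3 completes the 4 across.
R1C1 = 7 − 5 = 2 completes the 7 down.
R1C2 = 5: the only remaining digit allowed by both the 8 across and the 16 down.
R1C3 = 8 − 7 = 1 completes the 8 across.

2 5 1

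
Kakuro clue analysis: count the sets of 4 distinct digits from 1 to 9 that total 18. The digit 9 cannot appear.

8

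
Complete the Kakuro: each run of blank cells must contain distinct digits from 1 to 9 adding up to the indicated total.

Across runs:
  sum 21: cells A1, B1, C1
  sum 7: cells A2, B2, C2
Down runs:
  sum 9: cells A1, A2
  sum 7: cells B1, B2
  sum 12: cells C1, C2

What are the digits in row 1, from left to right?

7 6 8

7 in 3 cells must be {1,2,4}.
The 7 across and the 12 down share only 4, so C2 = 4.
C1 = 12 − 4 = 8 completes the 12 down.
Nothing is forced directly, so branch on B1, whose candidates are 4 or 6. If B1 = 4: then A1 would have to be in {9} for the 21 across but in {1,2,3,4,5,6,7,8} for the 9 down — contradiction. So B1 = 6.
A1 = 21 − 14 = 7 completes the 21 across.
A2 = 9 − 7 = 2 completes the 9 down.
B2 = 7 − 6 = 1 completes the 7 across.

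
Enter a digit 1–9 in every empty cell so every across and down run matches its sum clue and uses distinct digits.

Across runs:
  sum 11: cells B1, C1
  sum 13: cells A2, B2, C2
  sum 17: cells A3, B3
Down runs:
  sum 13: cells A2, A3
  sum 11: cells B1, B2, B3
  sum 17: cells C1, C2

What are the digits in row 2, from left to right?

4, 1, 8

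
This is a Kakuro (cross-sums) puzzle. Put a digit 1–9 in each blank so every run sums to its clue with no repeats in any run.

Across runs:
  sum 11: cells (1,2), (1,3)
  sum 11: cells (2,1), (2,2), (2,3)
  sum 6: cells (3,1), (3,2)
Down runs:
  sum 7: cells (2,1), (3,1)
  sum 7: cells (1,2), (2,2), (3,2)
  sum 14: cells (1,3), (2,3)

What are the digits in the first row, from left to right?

2 9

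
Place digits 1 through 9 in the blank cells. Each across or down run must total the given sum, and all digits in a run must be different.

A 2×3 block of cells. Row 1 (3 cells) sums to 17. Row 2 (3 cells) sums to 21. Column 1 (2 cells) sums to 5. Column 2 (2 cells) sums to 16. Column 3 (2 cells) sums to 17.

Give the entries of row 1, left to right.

16 in 2 cells must be {7,9}; 17 in 2 cells must be {8,9}.
The 21 across and the 5 down share only 4, so (2,1) = 4.
Given what's placed, (2,2) must be 9 to fit the 21 across and 16 down.
(2,3) = 21 − 13 = 8 completes the 21 across.
(1,1) = 5 − 4 = 1 completes the 5 down.
(1,2) = 16 − 9 = 7 completes the 16 down.
(1,3) = 17 − 8 = 9 completes the 17 across.

1 7 9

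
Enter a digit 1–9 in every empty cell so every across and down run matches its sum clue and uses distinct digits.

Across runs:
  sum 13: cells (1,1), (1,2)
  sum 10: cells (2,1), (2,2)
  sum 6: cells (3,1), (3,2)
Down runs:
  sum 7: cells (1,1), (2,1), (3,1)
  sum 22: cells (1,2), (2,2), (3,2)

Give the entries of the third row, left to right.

7 in 3 cells must be {1,2,4}.
The 13 across and the 7 down share only 4, so (1,1) = 4.
(1,2) = 13 − 4 = 9 completes the 13 across.
Given what's placed, (3,2) must be 5 to fit the 6 across and 22 down.
(2,2) = 22 − 14 = 8 completes the 22 down.
(3,1) = 6 − 5 = 1 completes the 6 across.
(2,1) = 10 − 8 = 2 completes the 10 across.

1 5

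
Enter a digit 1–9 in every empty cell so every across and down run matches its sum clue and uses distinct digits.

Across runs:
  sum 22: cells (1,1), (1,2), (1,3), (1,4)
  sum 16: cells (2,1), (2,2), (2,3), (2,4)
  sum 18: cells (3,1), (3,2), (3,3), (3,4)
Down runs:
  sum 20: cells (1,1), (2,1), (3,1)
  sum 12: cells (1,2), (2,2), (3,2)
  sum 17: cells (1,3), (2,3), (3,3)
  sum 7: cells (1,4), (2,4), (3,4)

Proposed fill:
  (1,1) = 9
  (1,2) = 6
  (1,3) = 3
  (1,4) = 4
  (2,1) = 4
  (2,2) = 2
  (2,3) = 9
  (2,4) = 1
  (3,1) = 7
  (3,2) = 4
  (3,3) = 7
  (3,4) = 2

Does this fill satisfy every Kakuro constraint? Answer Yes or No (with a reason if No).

No — the across run (3,1)–(3,4) sums to 20, not 18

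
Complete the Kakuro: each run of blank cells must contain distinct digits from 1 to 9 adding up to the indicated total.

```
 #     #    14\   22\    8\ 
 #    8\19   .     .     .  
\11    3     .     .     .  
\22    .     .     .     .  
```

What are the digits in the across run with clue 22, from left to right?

5 7 9 1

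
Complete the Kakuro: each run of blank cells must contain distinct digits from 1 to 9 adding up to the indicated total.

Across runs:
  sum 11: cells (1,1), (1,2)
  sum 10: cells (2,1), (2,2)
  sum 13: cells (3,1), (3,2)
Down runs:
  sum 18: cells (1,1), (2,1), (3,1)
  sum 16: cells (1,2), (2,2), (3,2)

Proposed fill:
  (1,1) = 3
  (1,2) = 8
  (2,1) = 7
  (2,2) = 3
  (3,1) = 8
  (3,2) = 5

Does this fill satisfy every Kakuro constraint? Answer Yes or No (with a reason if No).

Yes

Across: 3+8=11; 7+3=10; 8+5=13. Down: 3+7+8=18; 8+3+5=16. No digit repeats within any run.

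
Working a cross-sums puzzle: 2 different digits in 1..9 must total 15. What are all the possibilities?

{6,9}; {7,8}

2 distinct digits from 1–9 sum between 3 and 17.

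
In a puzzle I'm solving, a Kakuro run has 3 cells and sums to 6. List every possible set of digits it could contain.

3 distinct digits from 1–9 sum between 6 and 24.
Only one set works: {1,2,3}.

{1,2,3}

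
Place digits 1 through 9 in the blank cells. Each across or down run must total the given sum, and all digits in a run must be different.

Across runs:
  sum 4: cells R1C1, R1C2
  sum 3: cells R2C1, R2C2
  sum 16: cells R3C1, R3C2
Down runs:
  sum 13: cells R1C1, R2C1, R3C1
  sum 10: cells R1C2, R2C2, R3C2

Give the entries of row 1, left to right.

3 1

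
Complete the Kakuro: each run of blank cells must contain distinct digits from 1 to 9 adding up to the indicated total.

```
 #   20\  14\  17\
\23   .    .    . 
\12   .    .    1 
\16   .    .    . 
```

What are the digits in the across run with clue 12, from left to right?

9 2 1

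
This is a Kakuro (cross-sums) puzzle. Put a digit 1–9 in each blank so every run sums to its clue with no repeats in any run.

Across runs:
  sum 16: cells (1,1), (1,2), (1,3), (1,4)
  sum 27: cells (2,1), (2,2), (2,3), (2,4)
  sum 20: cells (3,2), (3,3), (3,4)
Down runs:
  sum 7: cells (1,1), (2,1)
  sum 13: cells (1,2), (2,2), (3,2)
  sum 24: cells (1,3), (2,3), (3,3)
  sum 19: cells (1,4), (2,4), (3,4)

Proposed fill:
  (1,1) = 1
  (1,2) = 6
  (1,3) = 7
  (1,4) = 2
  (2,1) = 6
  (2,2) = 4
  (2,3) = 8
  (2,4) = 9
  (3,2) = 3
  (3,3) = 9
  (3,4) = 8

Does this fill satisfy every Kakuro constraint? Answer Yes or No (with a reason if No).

Yes

Across: 1+6+7+2=16; 6+4+8+9=27; 3+9+8=20. Down: 1+6=7; 6+4+3=13; 7+8+9=24; 2+9+8=19. No digit repeats within any run.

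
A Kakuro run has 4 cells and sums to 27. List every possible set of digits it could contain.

4 distinct digits from 1–9 sum between 10 and 30.

{3,7,8,9}; {4,6,8,9}; {5,6,7,9}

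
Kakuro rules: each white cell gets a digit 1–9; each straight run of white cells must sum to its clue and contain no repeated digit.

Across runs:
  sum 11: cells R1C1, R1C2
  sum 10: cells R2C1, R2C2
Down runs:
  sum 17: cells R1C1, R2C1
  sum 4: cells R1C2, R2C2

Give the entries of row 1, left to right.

8, 3

17 in 2 cells must be {8,9}; 4 in 2 cells must be {1,3}.
The 11 across and the 4 down share only 3, so R1C2 = 3.
R2C2 = 4 − 3 = 1 completes the 4 down.
R1C1 = 11 − 3 = 8 completes the 11 across.
R2C1 = 10 − 1 = 9 completes the 10 across.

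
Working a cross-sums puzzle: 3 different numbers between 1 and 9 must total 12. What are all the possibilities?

3 distinct digits from 1–9 sum between 6 and 24.

{1,2,9}; {1,3,8}; {1,4,7}; {1,5,6}; {2,3,7}; {2,4,6}; {3,4,5}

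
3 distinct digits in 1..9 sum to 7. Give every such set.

{1,2,4}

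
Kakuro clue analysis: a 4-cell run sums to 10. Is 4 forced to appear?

The only way to make 10 from 4 distinct digits is {1,2,3,4}, which contains 4.

Yes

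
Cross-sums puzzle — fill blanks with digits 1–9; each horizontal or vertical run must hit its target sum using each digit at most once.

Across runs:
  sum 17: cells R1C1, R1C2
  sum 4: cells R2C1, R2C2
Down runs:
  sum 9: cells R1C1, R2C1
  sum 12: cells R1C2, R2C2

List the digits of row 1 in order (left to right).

8 9

17 in 2 cells must be {8,9}; 4 in 2 cells must be {1,3}.
The 17 across and the 9 down share only 8, so R1C1 = 8.
R1C2 = 17 − 8 = 9 completes the 17 across.
R2C1 = 9 − 8 = 1 completes the 9 down.
R2C2 = 4 − 1 = 3 completes the 4 across.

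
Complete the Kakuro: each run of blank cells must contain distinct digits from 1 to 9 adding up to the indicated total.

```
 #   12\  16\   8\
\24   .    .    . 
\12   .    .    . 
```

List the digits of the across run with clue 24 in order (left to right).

8, 9, 7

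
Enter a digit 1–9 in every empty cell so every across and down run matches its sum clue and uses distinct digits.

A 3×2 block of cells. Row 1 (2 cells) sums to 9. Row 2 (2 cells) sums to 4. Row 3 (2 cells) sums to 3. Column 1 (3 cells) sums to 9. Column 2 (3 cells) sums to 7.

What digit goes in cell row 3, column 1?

1

4 in 2 cells must be {1,3}; 3 in 2 cells must be {1,2}; 7 in 3 cells must be {1,2,4}.
The 4 across and the 7 down share only 1, so (2,2) = 1.
Given what's placed, (3,2) must be 2 to fit the 3 across and 7 down.
(1,2) = 7 − 3 = 4 completes the 7 down.
(2,1) = 4 − 1 = 3 completes the 4 across.
(3,1) = 3 − 2 = 1 completes the 3 across.
(1,1) = 9 − 4 = 5 completes the 9 across.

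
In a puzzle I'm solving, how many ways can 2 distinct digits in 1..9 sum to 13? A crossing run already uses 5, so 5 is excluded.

2

2 distinct digits from 1–9 sum between 3 and 17.
Dropping sets that contain 5.
Enumerating: {4,9}, {6,7}.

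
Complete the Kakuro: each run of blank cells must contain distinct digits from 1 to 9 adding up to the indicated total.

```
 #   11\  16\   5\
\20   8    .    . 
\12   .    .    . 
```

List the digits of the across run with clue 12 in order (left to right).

3 7 2

16 in 2 cells must be {7,9}.
R1C3 = 3: the only remaining digit allowed by both the 20 across and the 5 down.
R2C1 = 11 − 8 = 3 completes the 11 down.
Given what's placed, R2C2 must be 7 to fit the 12 across and 16 down.
R2C3 = 12 − 10 = 2 completes the 12 across.
R1C2 = 20 − 11 = 9 completes the 20 across.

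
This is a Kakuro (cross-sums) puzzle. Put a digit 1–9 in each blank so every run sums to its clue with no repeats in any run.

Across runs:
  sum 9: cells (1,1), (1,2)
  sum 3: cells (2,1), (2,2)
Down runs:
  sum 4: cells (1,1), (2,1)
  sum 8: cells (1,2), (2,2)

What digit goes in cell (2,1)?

3 in 2 cells must be {1,2}; 4 in 2 cells must be {1,3}.
The 3 across and the 4 down share only 1, so (2,1) = 1.
(2,2) = 3 − 1 = 2 completes the 3 across.
(1,1) = 4 − 1 = 3 completes the 4 down.
(1,2) = 9 − 3 = 6 completes the 9 across.

1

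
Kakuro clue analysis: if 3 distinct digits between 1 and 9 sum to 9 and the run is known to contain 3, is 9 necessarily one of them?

No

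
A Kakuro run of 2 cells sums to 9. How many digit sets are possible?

2 distinct digits from 1–9 sum between 3 and 17.
Enumerating: {1,8}, {2,7}, {3,6}, {4,5}.

4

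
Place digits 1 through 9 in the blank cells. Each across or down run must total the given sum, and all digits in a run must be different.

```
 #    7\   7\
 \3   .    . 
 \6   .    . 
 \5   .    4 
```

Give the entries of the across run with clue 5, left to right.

3 in 2 cells must be {1,2}; 7 in 3 cells must be {1,2,4}.
R3C1 = 5 − 4 = 1 completes the 5 across.
Given what's placed, R1C1 must be 2 to fit the 3 across and 7 down.
R1C2 = 3 − 2 = 1 completes the 3 across.
R2C1 = 7 − 3 = 4 completes the 7 down.
R2C2 = 6 − 4 = 2 completes the 6 across.

1 4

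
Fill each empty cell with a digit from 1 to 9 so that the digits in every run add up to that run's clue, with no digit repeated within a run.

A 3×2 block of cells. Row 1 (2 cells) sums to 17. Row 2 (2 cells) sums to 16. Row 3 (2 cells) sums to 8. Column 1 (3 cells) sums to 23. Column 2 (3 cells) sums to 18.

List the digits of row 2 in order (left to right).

9 7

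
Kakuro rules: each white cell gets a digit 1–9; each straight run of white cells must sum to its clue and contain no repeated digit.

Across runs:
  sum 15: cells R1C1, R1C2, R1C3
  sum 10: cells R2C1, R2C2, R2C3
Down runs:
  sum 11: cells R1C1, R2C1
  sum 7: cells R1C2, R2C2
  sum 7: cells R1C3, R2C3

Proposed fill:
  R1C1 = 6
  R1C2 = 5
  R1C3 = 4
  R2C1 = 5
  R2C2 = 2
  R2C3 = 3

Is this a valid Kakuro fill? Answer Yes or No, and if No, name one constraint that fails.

Yes

Across: 6+5+4=15; 5+2+3=10. Down: 6+5=11; 5+2=7; 4+3=7. No digit repeats within any run.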